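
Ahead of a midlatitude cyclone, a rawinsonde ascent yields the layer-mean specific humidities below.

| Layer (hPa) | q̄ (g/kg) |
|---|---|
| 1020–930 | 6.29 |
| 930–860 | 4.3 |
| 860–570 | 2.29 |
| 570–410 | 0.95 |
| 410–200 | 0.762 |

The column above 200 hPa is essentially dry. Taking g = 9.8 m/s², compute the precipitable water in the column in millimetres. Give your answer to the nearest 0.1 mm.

Precipitable water is the column-integrated vapour mass per unit area: PW = (1/g) Σ q̄ Δp, with q in kg/kg and Δp in Pa (1 kg/m² of water = 1 mm).
Layer 1020–930 hPa: Δp = 90 hPa = 9000 Pa, q̄ = 0.00629 kg/kg → 0.00629 × 9000 / 9.8 = 5.78 mm
Layer 930–860 hPa: Δp = 70 hPa = 7000 Pa, q̄ = 0.0043 kg/kg → 0.0043 × 7000 / 9.8 = 3.07 mm
Layer 860–570 hPa: Δp = 290 hPa = 29000 Pa, q̄ = 0.00229 kg/kg → 0.00229 × 29000 / 9.8 = 6.78 mm
Layer 570–410 hPa: Δp = 160 hPa = 16000 Pa, q̄ = 0.00095 kg/kg → 0.00095 × 16000 / 9.8 = 1.55 mm
Layer 410–200 hPa: Δp = 210 hPa = 21000 Pa, q̄ = 0.000762 kg/kg → 0.000762 × 21000 / 9.8 = 1.63 mm
PW = 5.78 + 3.07 + 6.78 + 1.55 + 1.63 = 18.81 ≈ 18.8 mm.

PW ≈ 18.8 mm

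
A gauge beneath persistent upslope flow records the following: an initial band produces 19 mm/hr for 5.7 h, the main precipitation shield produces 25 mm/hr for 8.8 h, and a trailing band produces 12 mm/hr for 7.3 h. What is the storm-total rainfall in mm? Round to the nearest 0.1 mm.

total ≈ 415.9 mm

Total = Σ Rᵢ Δtᵢ = 19 × 5.7 + 25 × 8.8 + 12 × 7.3
      = 108.3 + 220 + 87.6 = 415.9 mm.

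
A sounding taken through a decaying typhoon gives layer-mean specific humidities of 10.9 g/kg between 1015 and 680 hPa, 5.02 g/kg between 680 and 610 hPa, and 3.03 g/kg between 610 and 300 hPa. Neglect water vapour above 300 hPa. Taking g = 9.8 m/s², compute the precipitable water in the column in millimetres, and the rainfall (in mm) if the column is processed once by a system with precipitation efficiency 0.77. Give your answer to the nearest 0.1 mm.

Precipitable water is the column-integrated vapour mass per unit area: PW = (1/g) Σ q̄ Δp, with q in kg/kg and Δp in Pa (1 kg/m² of water = 1 mm).
Layer 1015–680 hPa: Δp = 335 hPa = 33500 Pa, q̄ = 0.0109 kg/kg → 0.0109 × 33500 / 9.8 = 37.26 mm
Layer 680–610 hPa: Δp = 70 hPa = 7000 Pa, q̄ = 0.00502 kg/kg → 0.00502 × 7000 / 9.8 = 3.59 mm
Layer 610–300 hPa: Δp = 310 hPa = 31000 Pa, q̄ = 0.00303 kg/kg → 0.00303 × 31000 / 9.8 = 9.58 mm
PW = 37.26 + 3.59 + 9.58 = 50.43 ≈ 50.4 mm.
Rainfall = ε × PW = 0.77 × 50.4 = 38.8 mm.

PW ≈ 50.4 mm; rainfall ≈ 38.8 mm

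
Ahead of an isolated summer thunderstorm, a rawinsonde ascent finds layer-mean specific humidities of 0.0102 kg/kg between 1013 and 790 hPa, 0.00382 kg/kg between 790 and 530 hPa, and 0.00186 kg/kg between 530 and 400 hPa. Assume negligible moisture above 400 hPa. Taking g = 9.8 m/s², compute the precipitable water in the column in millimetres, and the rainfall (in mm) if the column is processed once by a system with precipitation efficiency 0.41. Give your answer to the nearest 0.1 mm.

Precipitable water is the column-integrated vapour mass per unit area: PW = (1/g) Σ q̄ Δp, with q in kg/kg and Δp in Pa (1 kg/m² of water = 1 mm).
Layer 1013–790 hPa: Δp = 223 hPa = 22300 Pa, q̄ = 0.0102 kg/kg → 0.0102 × 22300 / 9.8 = 23.21 mm
Layer 790–530 hPa: Δp = 260 hPa = 26000 Pa, q̄ = 0.00382 kg/kg → 0.00382 × 26000 / 9.8 = 10.13 mm
Layer 530–400 hPa: Δp = 130 hPa = 13000 Pa, q̄ = 0.00186 kg/kg → 0.00186 × 13000 / 9.8 = 2.47 mm
PW = 23.21 + 10.13 + 2.47 = 35.81 ≈ 35.8 mm.
Rainfall = ε × PW = 0.41 × 35.8 = 14.7 mm.

PW ≈ 35.8 mm; rainfall ≈ 14.7 mm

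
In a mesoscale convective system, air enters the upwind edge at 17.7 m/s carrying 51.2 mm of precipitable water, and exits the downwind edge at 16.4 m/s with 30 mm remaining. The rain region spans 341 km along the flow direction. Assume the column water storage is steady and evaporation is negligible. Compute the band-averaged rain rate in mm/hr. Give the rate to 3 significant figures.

Column moisture flux per unit crosswind length is F = V × PW.
Inflow: F_in = 17.7 × 51.2 = 906.24 mm·m/s
Outflow: F_out = 16.4 × 30 = 492 mm·m/s
Steady-state rate R = (F_in − F_out)/L = (906.24 − 492) / 341000 m = 1.215e-03 mm/s.
R = 1.215e-03 × 3600 = 4.37 mm/hr.

R ≈ 4.37 mm/hr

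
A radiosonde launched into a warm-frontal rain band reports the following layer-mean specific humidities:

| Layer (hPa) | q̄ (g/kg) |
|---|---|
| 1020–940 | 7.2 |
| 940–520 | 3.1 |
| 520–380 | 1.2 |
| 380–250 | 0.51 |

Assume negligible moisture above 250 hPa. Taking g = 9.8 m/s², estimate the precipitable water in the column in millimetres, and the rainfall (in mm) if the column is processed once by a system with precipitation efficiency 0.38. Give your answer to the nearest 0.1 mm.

PW ≈ 21.6 mm; rainfall ≈ 8.2 mm

Precipitable water is the column-integrated vapour mass per unit area: PW = (1/g) Σ q̄ Δp, with q in kg/kg and Δp in Pa (1 kg/m² of water = 1 mm).
Layer 1020–940 hPa: Δp = 80 hPa = 8000 Pa, q̄ = 0.0072 kg/kg → 0.0072 × 8000 / 9.8 = 5.88 mm
Layer 940–520 hPa: Δp = 420 hPa = 42000 Pa, q̄ = 0.0031 kg/kg → 0.0031 × 42000 / 9.8 = 13.29 mm
Layer 520–380 hPa: Δp = 140 hPa = 14000 Pa, q̄ = 0.0012 kg/kg → 0.0012 × 14000 / 9.8 = 1.71 mm
Layer 380–250 hPa: Δp = 130 hPa = 13000 Pa, q̄ = 0.00051 kg/kg → 0.00051 × 13000 / 9.8 = 0.68 mm
PW = 5.88 + 13.29 + 1.71 + 0.68 = 21.56 ≈ 21.6 mm.
Rainfall = ε × PW = 0.38 × 21.6 = 8.2 mm.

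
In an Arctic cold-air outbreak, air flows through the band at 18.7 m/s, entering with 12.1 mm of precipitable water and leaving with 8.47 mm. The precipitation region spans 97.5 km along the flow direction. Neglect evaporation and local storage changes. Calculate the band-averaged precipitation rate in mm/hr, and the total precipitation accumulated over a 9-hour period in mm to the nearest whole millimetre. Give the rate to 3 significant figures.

R ≈ 2.51 mm/hr; total ≈ 23 mm

Column moisture flux per unit crosswind length is F = V × PW.
Inflow: F_in = 18.7 × 12.1 = 226.27 mm·m/s
Outflow: F_out = 18.7 × 8.47 = 158.389 mm·m/s
Steady-state rate R = (F_in − F_out)/L = (226.27 − 158.389) / 97500 m = 6.962e-04 mm/s.
R = 6.962e-04 × 3600 = 2.51 mm/hr.
Over 9 h: total = 2.51 × 9 = 22.59 ≈ 23 mm.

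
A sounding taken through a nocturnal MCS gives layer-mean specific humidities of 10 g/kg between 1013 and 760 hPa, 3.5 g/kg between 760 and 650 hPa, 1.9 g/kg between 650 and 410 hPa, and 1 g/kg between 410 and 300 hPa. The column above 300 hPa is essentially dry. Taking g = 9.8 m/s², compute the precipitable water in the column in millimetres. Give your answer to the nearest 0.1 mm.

Precipitable water is the column-integrated vapour mass per unit area: PW = (1/g) Σ q̄ Δp, with q in kg/kg and Δp in Pa (1 kg/m² of water = 1 mm).
Layer 1013–760 hPa: Δp = 253 hPa = 25300 Pa, q̄ = 0.01 kg/kg → 0.01 × 25300 / 9.8 = 25.82 mm
Layer 760–650 hPa: Δp = 110 hPa = 11000 Pa, q̄ = 0.0035 kg/kg → 0.0035 × 11000 / 9.8 = 3.93 mm
Layer 650–410 hPa: Δp = 240 hPa = 24000 Pa, q̄ = 0.0019 kg/kg → 0.0019 × 24000 / 9.8 = 4.65 mm
Layer 410–300 hPa: Δp = 110 hPa = 11000 Pa, q̄ = 0.001 kg/kg → 0.001 × 11000 / 9.8 = 1.12 mm
PW = 25.82 + 3.93 + 4.65 + 1.12 = 35.52 ≈ 35.5 mm.

PW ≈ 35.5 mm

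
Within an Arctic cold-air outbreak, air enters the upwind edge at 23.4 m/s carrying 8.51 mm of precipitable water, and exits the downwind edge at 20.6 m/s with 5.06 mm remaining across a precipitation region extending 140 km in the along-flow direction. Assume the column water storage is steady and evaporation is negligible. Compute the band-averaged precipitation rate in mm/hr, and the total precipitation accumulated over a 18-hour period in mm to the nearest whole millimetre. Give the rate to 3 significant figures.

R ≈ 2.44 mm/hr; total ≈ 44 mm

Column moisture flux per unit crosswind length is F = V × PW.
Inflow: F_in = 23.4 × 8.51 = 199.134 mm·m/s
Outflow: F_out = 20.6 × 5.06 = 104.236 mm·m/s
Steady-state rate R = (F_in − F_out)/L = (199.134 − 104.236) / 140000 m = 6.778e-04 mm/s.
R = 6.778e-04 × 3600 = 2.44 mm/hr.
Over 18 h: total = 2.44 × 18 = 43.92 ≈ 44 mm.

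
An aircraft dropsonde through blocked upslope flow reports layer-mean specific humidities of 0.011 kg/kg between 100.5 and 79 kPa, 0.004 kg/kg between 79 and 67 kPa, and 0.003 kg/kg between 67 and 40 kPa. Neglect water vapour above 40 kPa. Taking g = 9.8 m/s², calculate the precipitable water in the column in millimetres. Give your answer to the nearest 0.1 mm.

Precipitable water is the column-integrated vapour mass per unit area: PW = (1/g) Σ q̄ Δp, with q in kg/kg and Δp in Pa (1 kg/m² of water = 1 mm).
Layer 100.5–79 kPa: Δp = 215 hPa = 21500 Pa, q̄ = 0.011 kg/kg → 0.011 × 21500 / 9.8 = 24.13 mm
Layer 79–67 kPa: Δp = 120 hPa = 12000 Pa, q̄ = 0.004 kg/kg → 0.004 × 12000 / 9.8 = 4.90 mm
Layer 67–40 kPa: Δp = 270 hPa = 27000 Pa, q̄ = 0.003 kg/kg → 0.003 × 27000 / 9.8 = 8.27 mm
PW = 24.13 + 4.90 + 8.27 = 37.30 ≈ 37.3 mm.

PW ≈ 37.3 mm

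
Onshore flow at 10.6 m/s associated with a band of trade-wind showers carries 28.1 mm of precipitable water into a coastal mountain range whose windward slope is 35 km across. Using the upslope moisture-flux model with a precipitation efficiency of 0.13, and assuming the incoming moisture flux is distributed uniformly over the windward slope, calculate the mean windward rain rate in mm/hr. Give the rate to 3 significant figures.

Incoming column moisture flux per unit ridge length: F = V × PW = 10.6 × 28.1 = 297.86 mm·m/s.
Spread over the 35 km slope with efficiency ε = 0.13: R = ε·F/W = 0.13 × 297.86 / 35000 m = 1.106e-03 mm/s.
R = 1.106e-03 × 3600 = 3.98 mm/hr.

R ≈ 3.98 mm/hr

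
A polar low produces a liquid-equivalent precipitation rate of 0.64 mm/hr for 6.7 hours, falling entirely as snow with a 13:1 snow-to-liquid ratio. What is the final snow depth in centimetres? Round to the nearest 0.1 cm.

snow depth ≈ 5.6 cm

Liquid-equivalent depth = 0.64 × 6.7 = 4.288 mm.
Snow depth = 4.288 mm × 13 = 55.744 mm = 5.6 cm.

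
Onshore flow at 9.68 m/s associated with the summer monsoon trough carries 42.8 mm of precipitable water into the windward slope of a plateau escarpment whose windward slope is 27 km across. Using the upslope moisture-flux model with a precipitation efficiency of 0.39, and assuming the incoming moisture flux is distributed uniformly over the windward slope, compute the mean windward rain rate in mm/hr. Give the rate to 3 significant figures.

R ≈ 21.5 mm/hr

Incoming column moisture flux per unit ridge length: F = V × PW = 9.68 × 42.8 = 414.304 mm·m/s.
Spread over the 27 km slope with efficiency ε = 0.39: R = ε·F/W = 0.39 × 414.304 / 27000 m = 5.984e-03 mm/s.
R = 5.984e-03 × 3600 = 21.5 mm/hr.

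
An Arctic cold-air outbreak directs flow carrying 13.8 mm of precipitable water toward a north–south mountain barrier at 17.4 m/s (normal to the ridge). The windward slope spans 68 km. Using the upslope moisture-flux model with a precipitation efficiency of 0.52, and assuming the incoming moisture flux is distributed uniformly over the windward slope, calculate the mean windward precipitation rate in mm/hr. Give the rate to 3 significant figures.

R ≈ 6.61 mm/hr

Incoming column moisture flux per unit ridge length: F = V × PW = 17.4 × 13.8 = 240.12 mm·m/s.
Spread over the 68 km slope with efficiency ε = 0.52: R = ε·F/W = 0.52 × 240.12 / 68000 m = 1.836e-03 mm/s.
R = 1.836e-03 × 3600 = 6.61 mm/hr.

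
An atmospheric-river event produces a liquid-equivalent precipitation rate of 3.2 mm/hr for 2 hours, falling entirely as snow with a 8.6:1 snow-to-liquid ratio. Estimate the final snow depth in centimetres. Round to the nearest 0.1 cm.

snow depth ≈ 5.5 cm

Liquid-equivalent depth = 3.2 × 2 = 6.4 mm.
Snow depth = 6.4 mm × 8.6 = 55.04 mm = 5.5 cm.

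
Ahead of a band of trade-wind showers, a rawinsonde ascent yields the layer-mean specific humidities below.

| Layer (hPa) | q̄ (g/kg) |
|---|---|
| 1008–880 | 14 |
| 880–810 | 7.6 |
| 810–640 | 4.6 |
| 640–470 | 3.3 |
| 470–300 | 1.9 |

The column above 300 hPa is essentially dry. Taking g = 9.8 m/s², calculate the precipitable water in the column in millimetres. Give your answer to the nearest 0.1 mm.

PW ≈ 40.7 mm

Precipitable water is the column-integrated vapour mass per unit area: PW = (1/g) Σ q̄ Δp, with q in kg/kg and Δp in Pa (1 kg/m² of water = 1 mm).
Layer 1008–880 hPa: Δp = 128 hPa = 12800 Pa, q̄ = 0.014 kg/kg → 0.014 × 12800 / 9.8 = 18.29 mm
Layer 880–810 hPa: Δp = 70 hPa = 7000 Pa, q̄ = 0.0076 kg/kg → 0.0076 × 7000 / 9.8 = 5.43 mm
Layer 810–640 hPa: Δp = 170 hPa = 17000 Pa, q̄ = 0.0046 kg/kg → 0.0046 × 17000 / 9.8 = 7.98 mm
Layer 640–470 hPa: Δp = 170 hPa = 17000 Pa, q̄ = 0.0033 kg/kg → 0.0033 × 17000 / 9.8 = 5.72 mm
Layer 470–300 hPa: Δp = 170 hPa = 17000 Pa, q̄ = 0.0019 kg/kg → 0.0019 × 17000 / 9.8 = 3.30 mm
PW = 18.29 + 5.43 + 7.98 + 5.72 + 3.30 = 40.72 ≈ 40.7 mm.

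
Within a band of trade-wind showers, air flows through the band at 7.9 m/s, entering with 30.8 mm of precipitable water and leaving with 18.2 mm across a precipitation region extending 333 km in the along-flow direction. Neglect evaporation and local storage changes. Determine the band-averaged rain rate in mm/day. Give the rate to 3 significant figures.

Column moisture flux per unit crosswind length is F = V × PW.
Inflow: F_in = 7.9 × 30.8 = 243.32 mm·m/s
Outflow: F_out = 7.9 × 18.2 = 143.78 mm·m/s
Steady-state rate R = (F_in − F_out)/L = (243.32 − 143.78) / 333000 m = 2.989e-04 mm/s.
R = 2.989e-04 × 3600 × 24 = 25.8 mm/day.

R ≈ 25.8 mm/day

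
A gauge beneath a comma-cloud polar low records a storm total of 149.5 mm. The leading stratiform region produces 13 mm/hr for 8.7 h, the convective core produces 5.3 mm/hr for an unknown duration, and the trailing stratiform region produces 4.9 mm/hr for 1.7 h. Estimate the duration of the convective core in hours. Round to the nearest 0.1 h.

duration ≈ 5.3 h

Known phases: 13 × 8.7 + 4.9 × 1.7 = 113.1 + 8.33 = 121.43 mm.
Remaining depth = 149.5 − 121.43 = 28.07 mm.
Duration = 28.07 / 5.3 = 5.3 h.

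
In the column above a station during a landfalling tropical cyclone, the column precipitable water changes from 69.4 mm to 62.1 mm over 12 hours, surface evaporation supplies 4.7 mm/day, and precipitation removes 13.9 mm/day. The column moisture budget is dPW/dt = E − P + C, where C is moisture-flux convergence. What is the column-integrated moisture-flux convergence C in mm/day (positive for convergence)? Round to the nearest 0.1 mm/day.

C ≈ -5.4 mm/day

dPW/dt = (62.1 − 69.4) mm / (12/24 day) = -14.600 mm/day.
C = dPW/dt − E + P = (-14.600) − 4.7 + 13.9 = -5.4 mm/day.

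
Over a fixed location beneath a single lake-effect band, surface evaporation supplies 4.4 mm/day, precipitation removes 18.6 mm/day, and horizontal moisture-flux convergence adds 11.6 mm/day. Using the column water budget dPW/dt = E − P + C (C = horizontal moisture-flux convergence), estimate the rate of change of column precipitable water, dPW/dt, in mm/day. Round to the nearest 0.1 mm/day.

dPW/dt ≈ -2.6 mm/day

dPW/dt = E − P + C = 4.4 − 18.6 + (11.6) = -2.6 mm/day.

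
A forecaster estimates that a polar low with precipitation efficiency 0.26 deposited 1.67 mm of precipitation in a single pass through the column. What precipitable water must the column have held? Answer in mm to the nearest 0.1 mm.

PW = precipitation / ε = 1.67 / 0.26 = 6.4 mm.

PW ≈ 6.4 mm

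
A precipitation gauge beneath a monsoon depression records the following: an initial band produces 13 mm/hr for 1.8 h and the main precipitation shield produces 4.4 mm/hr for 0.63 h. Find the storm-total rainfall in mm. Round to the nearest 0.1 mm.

Total = Σ Rᵢ Δtᵢ = 13 × 1.8 + 4.4 × 0.63
      = 23.4 + 2.772 = 26.2 mm.

total ≈ 26.2 mm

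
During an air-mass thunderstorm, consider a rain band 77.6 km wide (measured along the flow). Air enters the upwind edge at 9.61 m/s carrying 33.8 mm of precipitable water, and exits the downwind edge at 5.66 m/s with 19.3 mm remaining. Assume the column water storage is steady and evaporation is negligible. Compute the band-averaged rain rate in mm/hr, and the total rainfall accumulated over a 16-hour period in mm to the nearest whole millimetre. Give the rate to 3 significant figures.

Column moisture flux per unit crosswind length is F = V × PW.
Inflow: F_in = 9.61 × 33.8 = 324.818 mm·m/s
Outflow: F_out = 5.66 × 19.3 = 109.238 mm·m/s
Steady-state rate R = (F_in − F_out)/L = (324.818 − 109.238) / 77600 m = 2.778e-03 mm/s.
R = 2.778e-03 × 3600 = 10.0 mm/hr.
Over 16 h: total = 10.0 × 16 = 160 mm.

R ≈ 10.0 mm/hr; total ≈ 160 mm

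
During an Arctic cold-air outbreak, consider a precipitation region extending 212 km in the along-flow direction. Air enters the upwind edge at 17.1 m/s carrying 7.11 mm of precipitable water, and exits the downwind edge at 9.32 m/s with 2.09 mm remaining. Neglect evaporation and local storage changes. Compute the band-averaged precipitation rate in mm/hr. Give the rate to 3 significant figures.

Column moisture flux per unit crosswind length is F = V × PW.
Inflow: F_in = 17.1 × 7.11 = 121.581 mm·m/s
Outflow: F_out = 9.32 × 2.09 = 19.4788 mm·m/s
Steady-state rate R = (F_in − F_out)/L = (121.581 − 19.4788) / 212000 m = 4.816e-04 mm/s.
R = 4.816e-04 × 3600 = 1.73 mm/hr.

R ≈ 1.73 mm/hr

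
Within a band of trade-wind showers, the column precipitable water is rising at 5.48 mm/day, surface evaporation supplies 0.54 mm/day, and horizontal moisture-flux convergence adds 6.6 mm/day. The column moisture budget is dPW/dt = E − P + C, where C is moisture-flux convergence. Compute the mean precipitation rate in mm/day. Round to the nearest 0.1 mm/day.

dPW/dt = +5.48 mm/day.
P = E + C − dPW/dt = 0.54 + (6.6) − (+5.48) = 1.7 mm/day.

P ≈ 1.7 mm/day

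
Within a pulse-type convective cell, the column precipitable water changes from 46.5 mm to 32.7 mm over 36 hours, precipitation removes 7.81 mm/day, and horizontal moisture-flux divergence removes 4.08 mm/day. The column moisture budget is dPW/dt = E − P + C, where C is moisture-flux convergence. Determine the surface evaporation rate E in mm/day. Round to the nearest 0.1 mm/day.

dPW/dt = (32.7 − 46.5) mm / (36/24 day) = -9.200 mm/day.
E = dPW/dt + P − C = (-9.200) + 7.81 − (-4.08) = 2.7 mm/day.

E ≈ 2.7 mm/day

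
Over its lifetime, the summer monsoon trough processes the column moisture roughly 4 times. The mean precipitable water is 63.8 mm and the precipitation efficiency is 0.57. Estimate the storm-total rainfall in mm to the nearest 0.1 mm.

rainfall ≈ 145.5 mm

Each cycle deposits ε × PW = 0.57 × 63.8 = 36.366 mm.
Over 4 cycles: 4 × 36.366 = 145.5 mm.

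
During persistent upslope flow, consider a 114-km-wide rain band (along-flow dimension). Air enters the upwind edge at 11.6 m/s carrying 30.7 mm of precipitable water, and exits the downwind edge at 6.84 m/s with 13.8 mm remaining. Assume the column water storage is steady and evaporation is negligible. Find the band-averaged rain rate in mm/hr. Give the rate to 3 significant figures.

Column moisture flux per unit crosswind length is F = V × PW.
Inflow: F_in = 11.6 × 30.7 = 356.12 mm·m/s
Outflow: F_out = 6.84 × 13.8 = 94.392 mm·m/s
Steady-state rate R = (F_in − F_out)/L = (356.12 − 94.392) / 114000 m = 2.296e-03 mm/s.
R = 2.296e-03 × 3600 = 8.27 mm/hr.

R ≈ 8.27 mm/hr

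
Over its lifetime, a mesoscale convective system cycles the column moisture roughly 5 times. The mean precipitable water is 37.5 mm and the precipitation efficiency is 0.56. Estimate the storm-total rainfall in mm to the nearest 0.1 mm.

Each cycle deposits ε × PW = 0.56 × 37.5 = 21 mm.
Over 5 cycles: 5 × 21 = 105.0 mm.

rainfall ≈ 105.0 mm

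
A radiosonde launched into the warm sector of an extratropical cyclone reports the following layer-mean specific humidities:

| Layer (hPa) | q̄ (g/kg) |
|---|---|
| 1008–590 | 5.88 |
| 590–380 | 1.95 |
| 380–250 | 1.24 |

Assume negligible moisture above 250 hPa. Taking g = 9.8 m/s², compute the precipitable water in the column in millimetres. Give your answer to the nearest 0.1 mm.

PW ≈ 30.9 mm

Precipitable water is the column-integrated vapour mass per unit area: PW = (1/g) Σ q̄ Δp, with q in kg/kg and Δp in Pa (1 kg/m² of water = 1 mm).
Layer 1008–590 hPa: Δp = 418 hPa = 41800 Pa, q̄ = 0.00588 kg/kg → 0.00588 × 41800 / 9.8 = 25.08 mm
Layer 590–380 hPa: Δp = 210 hPa = 21000 Pa, q̄ = 0.00195 kg/kg → 0.00195 × 21000 / 9.8 = 4.18 mm
Layer 380–250 hPa: Δp = 130 hPa = 13000 Pa, q̄ = 0.00124 kg/kg → 0.00124 × 13000 / 9.8 = 1.64 mm
PW = 25.08 + 4.18 + 1.64 = 30.90 ≈ 30.9 mm.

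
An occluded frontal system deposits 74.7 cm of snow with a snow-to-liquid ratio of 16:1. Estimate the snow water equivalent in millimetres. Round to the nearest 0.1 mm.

SWE ≈ 46.7 mm

SWE = snow depth / ratio = 74.7 cm / 16 = 4.669 cm = 46.7 mm.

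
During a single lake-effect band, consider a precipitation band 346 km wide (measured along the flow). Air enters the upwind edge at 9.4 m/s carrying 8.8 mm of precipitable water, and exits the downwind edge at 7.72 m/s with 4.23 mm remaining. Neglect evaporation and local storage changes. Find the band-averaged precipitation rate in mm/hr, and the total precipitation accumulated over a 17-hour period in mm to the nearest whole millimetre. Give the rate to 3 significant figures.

Column moisture flux per unit crosswind length is F = V × PW.
Inflow: F_in = 9.4 × 8.8 = 82.72 mm·m/s
Outflow: F_out = 7.72 × 4.23 = 32.6556 mm·m/s
Steady-state rate R = (F_in − F_out)/L = (82.72 − 32.6556) / 346000 m = 1.447e-04 mm/s.
R = 1.447e-04 × 3600 = 0.521 mm/hr.
Over 17 h: total = 0.521 × 17 = 8.857 ≈ 9 mm.

R ≈ 0.521 mm/hr; total ≈ 9 mm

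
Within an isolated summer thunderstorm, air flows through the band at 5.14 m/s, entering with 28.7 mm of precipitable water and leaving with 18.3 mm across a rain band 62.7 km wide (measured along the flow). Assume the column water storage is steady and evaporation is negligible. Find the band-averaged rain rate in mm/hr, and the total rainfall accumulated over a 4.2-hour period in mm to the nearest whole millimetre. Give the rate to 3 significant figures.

R ≈ 3.07 mm/hr; total ≈ 13 mm

Column moisture flux per unit crosswind length is F = V × PW.
Inflow: F_in = 5.14 × 28.7 = 147.518 mm·m/s
Outflow: F_out = 5.14 × 18.3 = 94.062 mm·m/s
Steady-state rate R = (F_in − F_out)/L = (147.518 − 94.062) / 62700 m = 8.526e-04 mm/s.
R = 8.526e-04 × 3600 = 3.07 mm/hr.
Over 4.2 h: total = 3.07 × 4.2 = 12.894 ≈ 13 mm.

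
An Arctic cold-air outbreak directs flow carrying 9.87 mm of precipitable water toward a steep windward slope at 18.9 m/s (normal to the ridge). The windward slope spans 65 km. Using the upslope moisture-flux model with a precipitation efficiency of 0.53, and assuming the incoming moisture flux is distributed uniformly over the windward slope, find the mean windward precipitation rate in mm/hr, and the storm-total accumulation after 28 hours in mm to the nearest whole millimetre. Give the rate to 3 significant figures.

R ≈ 5.48 mm/hr; total ≈ 153 mm

Incoming column moisture flux per unit ridge length: F = V × PW = 18.9 × 9.87 = 186.543 mm·m/s.
Spread over the 65 km slope with efficiency ε = 0.53: R = ε·F/W = 0.53 × 186.543 / 65000 m = 1.521e-03 mm/s.
R = 1.521e-03 × 3600 = 5.48 mm/hr.
Over 28 h: total = 5.48 × 28 = 153.44 ≈ 153 mm.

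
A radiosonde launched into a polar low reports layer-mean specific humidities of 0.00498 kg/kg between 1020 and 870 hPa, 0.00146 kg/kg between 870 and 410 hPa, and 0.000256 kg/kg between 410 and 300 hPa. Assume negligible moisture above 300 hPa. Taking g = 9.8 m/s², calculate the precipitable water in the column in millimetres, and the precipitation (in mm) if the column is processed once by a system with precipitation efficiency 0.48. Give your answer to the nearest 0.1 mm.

Precipitable water is the column-integrated vapour mass per unit area: PW = (1/g) Σ q̄ Δp, with q in kg/kg and Δp in Pa (1 kg/m² of water = 1 mm).
Layer 1020–870 hPa: Δp = 150 hPa = 15000 Pa, q̄ = 0.00498 kg/kg → 0.00498 × 15000 / 9.8 = 7.62 mm
Layer 870–410 hPa: Δp = 460 hPa = 46000 Pa, q̄ = 0.00146 kg/kg → 0.00146 × 46000 / 9.8 = 6.85 mm
Layer 410–300 hPa: Δp = 110 hPa = 11000 Pa, q̄ = 0.000256 kg/kg → 0.000256 × 11000 / 9.8 = 0.29 mm
PW = 7.62 + 6.85 + 0.29 = 14.76 ≈ 14.8 mm.
Precipitation = ε × PW = 0.48 × 14.8 = 7.1 mm.

PW ≈ 14.8 mm; precipitation ≈ 7.1 mm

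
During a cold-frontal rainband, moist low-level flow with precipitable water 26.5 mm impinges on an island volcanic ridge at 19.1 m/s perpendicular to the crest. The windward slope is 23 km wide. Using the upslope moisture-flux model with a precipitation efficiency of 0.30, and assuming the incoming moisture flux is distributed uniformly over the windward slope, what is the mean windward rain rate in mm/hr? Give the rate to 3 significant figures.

R ≈ 23.8 mm/hr

Incoming column moisture flux per unit ridge length: F = V × PW = 19.1 × 26.5 = 506.15 mm·m/s.
Spread over the 23 km slope with efficiency ε = 0.30: R = ε·F/W = 0.30 × 506.15 / 23000 m = 6.602e-03 mm/s.
R = 6.602e-03 × 3600 = 23.8 mm/hr.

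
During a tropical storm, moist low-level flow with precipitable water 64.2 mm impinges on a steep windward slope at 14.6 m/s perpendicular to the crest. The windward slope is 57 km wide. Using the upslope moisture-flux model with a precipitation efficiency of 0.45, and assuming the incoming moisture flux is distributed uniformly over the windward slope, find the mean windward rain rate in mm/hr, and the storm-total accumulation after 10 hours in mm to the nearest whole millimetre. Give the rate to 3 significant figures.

Incoming column moisture flux per unit ridge length: F = V × PW = 14.6 × 64.2 = 937.32 mm·m/s.
Spread over the 57 km slope with efficiency ε = 0.45: R = ε·F/W = 0.45 × 937.32 / 57000 m = 7.400e-03 mm/s.
R = 7.400e-03 × 3600 = 26.6 mm/hr.
Over 10 h: total = 26.6 × 10 = 266 mm.

R ≈ 26.6 mm/hr; total ≈ 266 mm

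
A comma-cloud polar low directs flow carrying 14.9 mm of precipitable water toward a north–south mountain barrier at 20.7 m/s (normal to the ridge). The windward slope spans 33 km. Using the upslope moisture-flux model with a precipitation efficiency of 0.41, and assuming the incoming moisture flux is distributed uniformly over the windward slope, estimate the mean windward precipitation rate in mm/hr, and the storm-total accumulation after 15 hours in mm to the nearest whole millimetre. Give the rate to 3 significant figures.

Incoming column moisture flux per unit ridge length: F = V × PW = 20.7 × 14.9 = 308.43 mm·m/s.
Spread over the 33 km slope with efficiency ε = 0.41: R = ε·F/W = 0.41 × 308.43 / 33000 m = 3.832e-03 mm/s.
R = 3.832e-03 × 3600 = 13.8 mm/hr.
Over 15 h: total = 13.8 × 15 = 207 mm.

R ≈ 13.8 mm/hr; total ≈ 207 mm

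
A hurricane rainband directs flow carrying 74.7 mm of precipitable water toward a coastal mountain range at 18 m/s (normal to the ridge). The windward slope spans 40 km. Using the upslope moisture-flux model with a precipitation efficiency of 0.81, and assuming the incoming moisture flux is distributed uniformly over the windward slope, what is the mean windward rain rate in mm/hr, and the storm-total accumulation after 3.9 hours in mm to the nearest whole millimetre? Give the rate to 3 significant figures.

Incoming column moisture flux per unit ridge length: F = V × PW = 18 × 74.7 = 1344.6 mm·m/s.
Spread over the 40 km slope with efficiency ε = 0.81: R = ε·F/W = 0.81 × 1344.6 / 40000 m = 2.723e-02 mm/s.
R = 2.723e-02 × 3600 = 98.0 mm/hr.
Over 3.9 h: total = 98.0 × 3.9 = 382.2 ≈ 382 mm.

R ≈ 98.0 mm/hr; total ≈ 382 mm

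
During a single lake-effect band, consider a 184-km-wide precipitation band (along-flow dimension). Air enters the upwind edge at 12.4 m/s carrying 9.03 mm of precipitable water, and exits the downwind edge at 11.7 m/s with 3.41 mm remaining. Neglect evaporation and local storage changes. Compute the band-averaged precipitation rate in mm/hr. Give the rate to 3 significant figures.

Column moisture flux per unit crosswind length is F = V × PW.
Inflow: F_in = 12.4 × 9.03 = 111.972 mm·m/s
Outflow: F_out = 11.7 × 3.41 = 39.897 mm·m/s
Steady-state rate R = (F_in − F_out)/L = (111.972 − 39.897) / 184000 m = 3.917e-04 mm/s.
R = 3.917e-04 × 3600 = 1.41 mm/hr.

R ≈ 1.41 mm/hr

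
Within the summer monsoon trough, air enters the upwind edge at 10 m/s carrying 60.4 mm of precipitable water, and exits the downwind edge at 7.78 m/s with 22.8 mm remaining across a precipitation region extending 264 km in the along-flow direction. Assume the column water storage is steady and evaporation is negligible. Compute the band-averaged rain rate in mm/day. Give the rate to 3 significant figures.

R ≈ 140 mm/day

Column moisture flux per unit crosswind length is F = V × PW.
Inflow: F_in = 10 × 60.4 = 604 mm·m/s
Outflow: F_out = 7.78 × 22.8 = 177.384 mm·m/s
Steady-state rate R = (F_in − F_out)/L = (604 − 177.384) / 264000 m = 1.616e-03 mm/s.
R = 1.616e-03 × 3600 × 24 = 140 mm/day.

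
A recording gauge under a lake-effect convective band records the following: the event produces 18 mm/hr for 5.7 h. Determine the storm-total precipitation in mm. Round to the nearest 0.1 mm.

Total = Σ Rᵢ Δtᵢ = 18 × 5.7
      = 102.6 = 102.6 mm.

total ≈ 102.6 mm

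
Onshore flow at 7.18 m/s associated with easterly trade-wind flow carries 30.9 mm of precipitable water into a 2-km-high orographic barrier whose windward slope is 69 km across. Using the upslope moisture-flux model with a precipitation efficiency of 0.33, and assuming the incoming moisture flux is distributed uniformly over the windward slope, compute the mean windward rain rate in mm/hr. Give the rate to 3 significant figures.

R ≈ 3.82 mm/hr

Incoming column moisture flux per unit ridge length: F = V × PW = 7.18 × 30.9 = 221.862 mm·m/s.
Spread over the 69 km slope with efficiency ε = 0.33: R = ε·F/W = 0.33 × 221.862 / 69000 m = 1.061e-03 mm/s.
R = 1.061e-03 × 3600 = 3.82 mm/hr.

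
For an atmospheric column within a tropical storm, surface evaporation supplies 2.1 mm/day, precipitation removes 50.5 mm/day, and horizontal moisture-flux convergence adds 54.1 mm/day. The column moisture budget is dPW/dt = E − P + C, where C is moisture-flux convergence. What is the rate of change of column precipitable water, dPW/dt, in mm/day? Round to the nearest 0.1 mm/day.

dPW/dt ≈ 5.7 mm/day

dPW/dt = E − P + C = 2.1 − 50.5 + (54.1) = 5.7 mm/day.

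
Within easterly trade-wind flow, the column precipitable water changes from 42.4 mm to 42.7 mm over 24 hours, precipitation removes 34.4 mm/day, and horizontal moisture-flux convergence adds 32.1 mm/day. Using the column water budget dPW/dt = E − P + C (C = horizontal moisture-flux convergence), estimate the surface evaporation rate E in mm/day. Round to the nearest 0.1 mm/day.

dPW/dt = (42.7 − 42.4) mm / (24/24 day) = +0.300 mm/day.
E = dPW/dt + P − C = (+0.300) + 34.4 − (32.1) = 2.6 mm/day.

E ≈ 2.6 mm/day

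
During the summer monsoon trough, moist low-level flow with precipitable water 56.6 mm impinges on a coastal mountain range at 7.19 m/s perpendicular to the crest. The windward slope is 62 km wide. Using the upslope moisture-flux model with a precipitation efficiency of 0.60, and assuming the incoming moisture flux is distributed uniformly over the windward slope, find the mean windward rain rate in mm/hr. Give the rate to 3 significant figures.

R ≈ 14.2 mm/hr

Incoming column moisture flux per unit ridge length: F = V × PW = 7.19 × 56.6 = 406.954 mm·m/s.
Spread over the 62 km slope with efficiency ε = 0.60: R = ε·F/W = 0.60 × 406.954 / 62000 m = 3.938e-03 mm/s.
R = 3.938e-03 × 3600 = 14.2 mm/hr.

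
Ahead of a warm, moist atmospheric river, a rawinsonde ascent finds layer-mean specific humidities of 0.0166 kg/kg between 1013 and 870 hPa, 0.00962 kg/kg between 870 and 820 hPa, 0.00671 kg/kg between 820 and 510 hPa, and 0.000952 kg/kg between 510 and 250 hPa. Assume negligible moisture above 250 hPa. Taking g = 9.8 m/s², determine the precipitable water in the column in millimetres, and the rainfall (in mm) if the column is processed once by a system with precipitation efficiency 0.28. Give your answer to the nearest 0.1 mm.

PW ≈ 52.9 mm; rainfall ≈ 14.8 mm

Precipitable water is the column-integrated vapour mass per unit area: PW = (1/g) Σ q̄ Δp, with q in kg/kg and Δp in Pa (1 kg/m² of water = 1 mm).
Layer 1013–870 hPa: Δp = 143 hPa = 14300 Pa, q̄ = 0.0166 kg/kg → 0.0166 × 14300 / 9.8 = 24.22 mm
Layer 870–820 hPa: Δp = 50 hPa = 5000 Pa, q̄ = 0.00962 kg/kg → 0.00962 × 5000 / 9.8 = 4.91 mm
Layer 820–510 hPa: Δp = 310 hPa = 31000 Pa, q̄ = 0.00671 kg/kg → 0.00671 × 31000 / 9.8 = 21.23 mm
Layer 510–250 hPa: Δp = 260 hPa = 26000 Pa, q̄ = 0.000952 kg/kg → 0.000952 × 26000 / 9.8 = 2.53 mm
PW = 24.22 + 4.91 + 21.23 + 2.53 = 52.89 ≈ 52.9 mm.
Rainfall = ε × PW = 0.28 × 52.9 = 14.8 mm.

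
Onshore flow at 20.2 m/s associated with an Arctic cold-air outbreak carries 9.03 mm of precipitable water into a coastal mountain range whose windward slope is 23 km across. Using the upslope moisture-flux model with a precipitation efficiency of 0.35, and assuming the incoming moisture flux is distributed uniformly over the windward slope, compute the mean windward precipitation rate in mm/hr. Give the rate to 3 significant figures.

Incoming column moisture flux per unit ridge length: F = V × PW = 20.2 × 9.03 = 182.406 mm·m/s.
Spread over the 23 km slope with efficiency ε = 0.35: R = ε·F/W = 0.35 × 182.406 / 23000 m = 2.776e-03 mm/s.
R = 2.776e-03 × 3600 = 9.99 mm/hr.

R ≈ 9.99 mm/hr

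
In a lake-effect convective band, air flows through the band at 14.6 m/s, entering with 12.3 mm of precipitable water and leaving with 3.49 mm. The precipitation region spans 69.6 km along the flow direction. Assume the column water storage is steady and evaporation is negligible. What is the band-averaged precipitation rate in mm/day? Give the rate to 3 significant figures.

Column moisture flux per unit crosswind length is F = V × PW.
Inflow: F_in = 14.6 × 12.3 = 179.58 mm·m/s
Outflow: F_out = 14.6 × 3.49 = 50.954 mm·m/s
Steady-state rate R = (F_in − F_out)/L = (179.58 − 50.954) / 69600 m = 1.848e-03 mm/s.
R = 1.848e-03 × 3600 × 24 = 160 mm/day.

R ≈ 160 mm/day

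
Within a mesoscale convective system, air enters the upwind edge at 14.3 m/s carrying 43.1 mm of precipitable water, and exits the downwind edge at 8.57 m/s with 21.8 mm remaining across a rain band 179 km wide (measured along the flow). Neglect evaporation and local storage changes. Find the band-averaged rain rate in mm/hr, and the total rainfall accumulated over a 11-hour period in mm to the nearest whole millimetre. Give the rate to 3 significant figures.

Column moisture flux per unit crosswind length is F = V × PW.
Inflow: F_in = 14.3 × 43.1 = 616.33 mm·m/s
Outflow: F_out = 8.57 × 21.8 = 186.826 mm·m/s
Steady-state rate R = (F_in − F_out)/L = (616.33 − 186.826) / 179000 m = 2.399e-03 mm/s.
R = 2.399e-03 × 3600 = 8.64 mm/hr.
Over 11 h: total = 8.64 × 11 = 95.04 ≈ 95 mm.

R ≈ 8.64 mm/hr; total ≈ 95 mm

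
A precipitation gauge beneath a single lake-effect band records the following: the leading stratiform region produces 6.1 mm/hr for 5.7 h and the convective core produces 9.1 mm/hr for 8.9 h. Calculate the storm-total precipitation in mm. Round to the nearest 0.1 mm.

total ≈ 115.8 mm

Total = Σ Rᵢ Δtᵢ = 6.1 × 5.7 + 9.1 × 8.9
      = 34.77 + 80.99 = 115.8 mm.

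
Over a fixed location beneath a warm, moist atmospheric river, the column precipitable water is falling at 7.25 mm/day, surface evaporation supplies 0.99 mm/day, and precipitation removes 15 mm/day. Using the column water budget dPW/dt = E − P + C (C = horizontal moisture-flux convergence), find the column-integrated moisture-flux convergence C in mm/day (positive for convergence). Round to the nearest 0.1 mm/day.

C ≈ 6.8 mm/day

dPW/dt = -7.25 mm/day.
C = dPW/dt − E + P = (-7.25) − 0.99 + 15 = 6.8 mm/day.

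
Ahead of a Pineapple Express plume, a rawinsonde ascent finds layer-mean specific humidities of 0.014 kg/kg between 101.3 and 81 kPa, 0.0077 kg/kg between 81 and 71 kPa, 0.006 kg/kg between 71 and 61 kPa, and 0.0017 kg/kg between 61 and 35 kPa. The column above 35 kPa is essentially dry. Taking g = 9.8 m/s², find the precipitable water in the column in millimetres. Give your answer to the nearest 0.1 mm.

Precipitable water is the column-integrated vapour mass per unit area: PW = (1/g) Σ q̄ Δp, with q in kg/kg and Δp in Pa (1 kg/m² of water = 1 mm).
Layer 101.3–81 kPa: Δp = 203 hPa = 20300 Pa, q̄ = 0.014 kg/kg → 0.014 × 20300 / 9.8 = 29.00 mm
Layer 81–71 kPa: Δp = 100 hPa = 10000 Pa, q̄ = 0.0077 kg/kg → 0.0077 × 10000 / 9.8 = 7.86 mm
Layer 71–61 kPa: Δp = 100 hPa = 10000 Pa, q̄ = 0.006 kg/kg → 0.006 × 10000 / 9.8 = 6.12 mm
Layer 61–35 kPa: Δp = 260 hPa = 26000 Pa, q̄ = 0.0017 kg/kg → 0.0017 × 26000 / 9.8 = 4.51 mm
PW = 29.00 + 7.86 + 6.12 + 4.51 = 47.49 ≈ 47.5 mm.

PW ≈ 47.5 mm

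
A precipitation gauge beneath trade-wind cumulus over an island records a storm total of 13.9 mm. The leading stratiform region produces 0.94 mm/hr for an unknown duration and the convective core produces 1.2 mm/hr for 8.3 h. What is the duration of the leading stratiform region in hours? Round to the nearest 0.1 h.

duration ≈ 4.2 h

Known phases: 1.2 × 8.3 = 9.96 mm.
Remaining depth = 13.9 − 9.96 = 3.94 mm.
Duration = 3.94 / 0.94 = 4.2 h.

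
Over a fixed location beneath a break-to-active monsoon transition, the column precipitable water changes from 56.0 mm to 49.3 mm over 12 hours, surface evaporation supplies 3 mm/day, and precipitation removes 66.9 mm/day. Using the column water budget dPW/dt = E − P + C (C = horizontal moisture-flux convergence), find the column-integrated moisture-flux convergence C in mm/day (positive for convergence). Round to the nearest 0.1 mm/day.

dPW/dt = (49.3 − 56.0) mm / (12/24 day) = -13.400 mm/day.
C = dPW/dt − E + P = (-13.400) − 3 + 66.9 = 50.5 mm/day.

C ≈ 50.5 mm/day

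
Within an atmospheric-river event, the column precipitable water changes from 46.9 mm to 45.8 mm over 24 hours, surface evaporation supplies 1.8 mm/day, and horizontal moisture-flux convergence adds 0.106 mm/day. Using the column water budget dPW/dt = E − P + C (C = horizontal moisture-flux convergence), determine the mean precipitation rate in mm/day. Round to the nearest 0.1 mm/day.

dPW/dt = (45.8 − 46.9) mm / (24/24 day) = -1.100 mm/day.
P = E + C − dPW/dt = 1.8 + (0.106) − (-1.100) = 3.0 mm/day.

P ≈ 3.0 mm/day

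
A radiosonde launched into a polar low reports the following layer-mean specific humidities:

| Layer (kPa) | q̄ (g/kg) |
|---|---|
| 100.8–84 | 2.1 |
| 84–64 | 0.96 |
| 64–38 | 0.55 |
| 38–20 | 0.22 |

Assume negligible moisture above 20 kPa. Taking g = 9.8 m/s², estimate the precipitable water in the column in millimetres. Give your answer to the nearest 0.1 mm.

Precipitable water is the column-integrated vapour mass per unit area: PW = (1/g) Σ q̄ Δp, with q in kg/kg and Δp in Pa (1 kg/m² of water = 1 mm).
Layer 100.8–84 kPa: Δp = 168 hPa = 16800 Pa, q̄ = 0.0021 kg/kg → 0.0021 × 16800 / 9.8 = 3.60 mm
Layer 84–64 kPa: Δp = 200 hPa = 20000 Pa, q̄ = 0.00096 kg/kg → 0.00096 × 20000 / 9.8 = 1.96 mm
Layer 64–38 kPa: Δp = 260 hPa = 26000 Pa, q̄ = 0.00055 kg/kg → 0.00055 × 26000 / 9.8 = 1.46 mm
Layer 38–20 kPa: Δp = 180 hPa = 18000 Pa, q̄ = 0.00022 kg/kg → 0.00022 × 18000 / 9.8 = 0.40 mm
PW = 3.60 + 1.96 + 1.46 + 0.40 = 7.42 ≈ 7.4 mm.

PW ≈ 7.4 mm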